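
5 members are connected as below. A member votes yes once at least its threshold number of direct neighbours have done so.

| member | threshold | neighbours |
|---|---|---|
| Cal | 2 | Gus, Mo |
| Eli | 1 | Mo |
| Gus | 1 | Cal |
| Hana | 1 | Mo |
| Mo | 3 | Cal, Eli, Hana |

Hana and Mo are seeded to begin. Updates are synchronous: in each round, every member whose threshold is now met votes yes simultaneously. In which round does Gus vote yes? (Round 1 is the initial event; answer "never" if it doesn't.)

never

Round 1 — Hana, Mo vote yes (initial).
Round 2 — checking thresholds:
  Cal: 1 of 2 neighbours < 2, below threshold.
  Eli: 1 of 1 neighbours ≥ 1, votes yes.
Round 3 — no new yes votes; cascade stops.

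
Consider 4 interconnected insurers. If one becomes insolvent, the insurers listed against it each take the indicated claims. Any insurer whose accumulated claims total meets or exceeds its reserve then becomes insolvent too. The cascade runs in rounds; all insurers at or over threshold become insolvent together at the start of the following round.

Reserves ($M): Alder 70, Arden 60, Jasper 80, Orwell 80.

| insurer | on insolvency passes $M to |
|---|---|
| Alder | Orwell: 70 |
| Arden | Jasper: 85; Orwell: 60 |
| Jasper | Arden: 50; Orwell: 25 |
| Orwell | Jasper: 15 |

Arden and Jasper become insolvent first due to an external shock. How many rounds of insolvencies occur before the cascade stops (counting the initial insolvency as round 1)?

2

Round 1 — Arden, Jasper become insolvent (initial).
  Orwell: +60+25 → 85 ≥ 80
Round 2 — Orwell becomes insolvent.
No further insolvencies.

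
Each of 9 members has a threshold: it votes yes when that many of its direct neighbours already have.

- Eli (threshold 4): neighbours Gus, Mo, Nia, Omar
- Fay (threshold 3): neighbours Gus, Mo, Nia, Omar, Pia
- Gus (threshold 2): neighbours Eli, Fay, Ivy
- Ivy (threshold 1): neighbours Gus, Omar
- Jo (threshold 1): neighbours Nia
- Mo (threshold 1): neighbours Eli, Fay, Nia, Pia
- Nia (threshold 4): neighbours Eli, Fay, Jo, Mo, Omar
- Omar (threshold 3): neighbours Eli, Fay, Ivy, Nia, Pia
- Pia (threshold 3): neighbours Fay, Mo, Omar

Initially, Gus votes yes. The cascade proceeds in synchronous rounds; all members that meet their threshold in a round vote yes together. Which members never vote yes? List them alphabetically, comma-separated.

Round 1 — Gus votes yes (initial).
Round 2 — checking thresholds:
  Eli: 1 of 4 neighbours < 4, holds.
  Fay: 1 of 5 neighbours < 3, holds.
  Ivy: 1 of 2 neighbours ≥ 1, votes yes.
Round 3 — no new yes votes; cascade stops.

Eli, Fay, Jo, Mo, Nia, Omar, Pia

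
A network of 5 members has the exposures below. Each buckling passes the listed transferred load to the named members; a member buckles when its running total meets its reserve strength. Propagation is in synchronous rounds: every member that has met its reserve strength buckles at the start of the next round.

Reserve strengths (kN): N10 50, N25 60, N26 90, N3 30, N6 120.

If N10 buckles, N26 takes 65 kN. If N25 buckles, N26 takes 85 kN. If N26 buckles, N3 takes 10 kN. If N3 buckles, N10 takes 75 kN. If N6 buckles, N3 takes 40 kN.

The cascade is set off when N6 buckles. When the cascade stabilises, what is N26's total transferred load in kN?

Round 1 — N6 buckles (initial).
  N3: +40 → 40 ≥ 30
Round 2 — N3 buckles.
  N10: +75 → 75 ≥ 50
Round 3 — N10 buckles.
  N26: +65 → 65 < 90
No further bucklings.

65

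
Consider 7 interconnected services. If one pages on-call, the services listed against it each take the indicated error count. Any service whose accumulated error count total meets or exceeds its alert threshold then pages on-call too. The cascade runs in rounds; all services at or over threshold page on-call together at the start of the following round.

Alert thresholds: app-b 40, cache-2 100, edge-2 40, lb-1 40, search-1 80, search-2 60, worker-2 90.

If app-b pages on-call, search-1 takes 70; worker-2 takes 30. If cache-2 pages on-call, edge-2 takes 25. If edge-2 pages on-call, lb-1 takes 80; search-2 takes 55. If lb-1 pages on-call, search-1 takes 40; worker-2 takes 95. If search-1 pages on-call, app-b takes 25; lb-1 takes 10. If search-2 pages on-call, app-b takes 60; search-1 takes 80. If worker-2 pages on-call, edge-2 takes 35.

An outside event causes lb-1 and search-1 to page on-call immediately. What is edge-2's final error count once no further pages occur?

35

Round 1 — lb-1, search-1 page on-call (initial).
  app-b: +25 → 25 < 40
  worker-2: +95 → 95 ≥ 90
Round 2 — worker-2 pages on-call.
  edge-2: +35 → 35 < 40
No further pages.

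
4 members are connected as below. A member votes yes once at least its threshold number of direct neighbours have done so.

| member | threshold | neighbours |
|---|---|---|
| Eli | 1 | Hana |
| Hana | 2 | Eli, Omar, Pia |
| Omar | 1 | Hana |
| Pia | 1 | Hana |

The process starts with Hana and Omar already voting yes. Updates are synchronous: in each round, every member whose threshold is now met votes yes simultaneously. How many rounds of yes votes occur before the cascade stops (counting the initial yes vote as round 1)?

2

Round 1 — Hana, Omar vote yes (initial).
Round 2 — checking thresholds:
  Eli: 1 of 1 neighbours ≥ 1, votes yes.
  Pia: 1 of 1 neighbours ≥ 1, votes yes.
Round 3 — no new yes votes; cascade stops.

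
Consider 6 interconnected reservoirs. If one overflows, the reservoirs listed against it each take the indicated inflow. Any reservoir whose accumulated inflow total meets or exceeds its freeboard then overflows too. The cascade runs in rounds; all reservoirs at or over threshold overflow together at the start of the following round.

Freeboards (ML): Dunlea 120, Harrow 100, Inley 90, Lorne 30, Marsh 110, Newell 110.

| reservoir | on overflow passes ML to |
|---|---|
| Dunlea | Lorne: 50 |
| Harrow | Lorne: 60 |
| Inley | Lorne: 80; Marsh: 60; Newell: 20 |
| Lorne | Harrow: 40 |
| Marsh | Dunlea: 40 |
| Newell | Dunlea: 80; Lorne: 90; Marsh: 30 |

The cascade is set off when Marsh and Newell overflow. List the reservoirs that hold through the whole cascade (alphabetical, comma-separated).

Harrow, Inley

Round 1 — Marsh, Newell overflow (initial).
  Dunlea: +40+80 → 120 ≥ 120
  Lorne: +90 → 90 ≥ 30
Round 2 — Dunlea, Lorne overflow.
  Harrow: +40 → 40 < 100
No further overflows.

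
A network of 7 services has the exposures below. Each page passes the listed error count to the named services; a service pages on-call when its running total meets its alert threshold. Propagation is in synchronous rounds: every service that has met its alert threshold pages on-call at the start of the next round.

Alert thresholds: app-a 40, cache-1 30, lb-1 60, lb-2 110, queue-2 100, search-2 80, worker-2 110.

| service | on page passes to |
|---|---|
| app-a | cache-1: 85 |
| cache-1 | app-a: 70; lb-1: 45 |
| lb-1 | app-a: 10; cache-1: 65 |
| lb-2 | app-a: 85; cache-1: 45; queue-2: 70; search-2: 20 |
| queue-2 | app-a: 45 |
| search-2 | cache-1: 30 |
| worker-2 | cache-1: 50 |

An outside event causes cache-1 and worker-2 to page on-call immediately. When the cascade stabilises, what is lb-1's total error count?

Round 1 — cache-1, worker-2 page on-call (initial).
  app-a: +70 → 70 ≥ 40
  lb-1: +45 → 45 < 60
Round 2 — app-a pages on-call.
No further pages.

45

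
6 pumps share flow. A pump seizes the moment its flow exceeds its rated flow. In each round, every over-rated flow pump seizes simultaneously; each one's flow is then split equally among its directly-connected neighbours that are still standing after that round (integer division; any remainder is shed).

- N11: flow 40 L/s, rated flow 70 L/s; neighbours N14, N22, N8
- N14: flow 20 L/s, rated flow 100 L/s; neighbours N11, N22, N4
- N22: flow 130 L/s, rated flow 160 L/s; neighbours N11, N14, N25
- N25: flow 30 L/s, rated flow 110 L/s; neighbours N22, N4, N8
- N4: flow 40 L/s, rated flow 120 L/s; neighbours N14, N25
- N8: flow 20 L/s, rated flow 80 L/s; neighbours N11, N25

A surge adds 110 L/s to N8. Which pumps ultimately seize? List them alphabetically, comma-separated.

N11, N14, N22, N25, N4, N8

Round 1 — N8 at 130 > 80. N8 seizes.
  N8 sheds 130 L/s to N11, N25: 65 each.
    N11: 40+65 = 105 > 70
    N25: 30+65 = 95 ≤ 110
Round 2 — N11 seizes.
  N11 sheds 105 L/s to N14, N22: 52 each (1 lost).
    N14: 20+52 = 72 ≤ 100
    N22: 130+52 = 182 > 160
Round 3 — N22 seizes.
  N22 sheds 182 L/s to N14, N25: 91 each.
    N14: 72+91 = 163 > 100
    N25: 95+91 = 186 > 110
Round 4 — N14, N25 seize.
  N14 sheds 163 L/s to N4: 163 each.
    N4: 40+163 = 203 > 120
  N25 sheds 186 L/s to N4: 186 each.
    N4: 203+186 = 389 > 120
Round 5 — N4 seizes.
  N4 sheds 389 L/s: no online neighbours, lost.
No further seizures.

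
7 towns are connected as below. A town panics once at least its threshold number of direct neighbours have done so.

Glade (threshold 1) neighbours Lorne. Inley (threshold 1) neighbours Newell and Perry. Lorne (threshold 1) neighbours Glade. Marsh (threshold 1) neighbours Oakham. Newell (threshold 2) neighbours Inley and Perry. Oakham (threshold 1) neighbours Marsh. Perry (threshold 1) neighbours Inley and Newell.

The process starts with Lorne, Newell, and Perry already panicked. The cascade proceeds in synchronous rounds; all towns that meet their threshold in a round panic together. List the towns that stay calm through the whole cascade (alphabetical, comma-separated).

Marsh, Oakham

Round 1 — Lorne, Newell, Perry panic (initial).
Round 2 — checking thresholds:
  Glade: 1 of 1 neighbours ≥ 1, panics.
  Inley: 2 of 2 neighbours ≥ 1, panics.
Round 3 — no new panics; cascade stops.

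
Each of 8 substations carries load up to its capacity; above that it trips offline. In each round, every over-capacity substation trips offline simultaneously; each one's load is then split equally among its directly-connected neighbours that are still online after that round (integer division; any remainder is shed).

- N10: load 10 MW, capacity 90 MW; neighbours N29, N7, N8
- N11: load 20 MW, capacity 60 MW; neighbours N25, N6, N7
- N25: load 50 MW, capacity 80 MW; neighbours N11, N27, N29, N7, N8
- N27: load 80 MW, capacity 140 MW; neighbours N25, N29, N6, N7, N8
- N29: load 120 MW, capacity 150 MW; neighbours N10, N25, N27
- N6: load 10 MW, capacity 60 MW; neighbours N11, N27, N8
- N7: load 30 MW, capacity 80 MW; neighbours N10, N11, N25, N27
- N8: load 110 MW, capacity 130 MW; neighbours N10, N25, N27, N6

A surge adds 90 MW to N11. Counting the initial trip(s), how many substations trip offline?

8

Round 1 — N11 at 110 > 60. N11 trips offline.
  N11 sheds 110 MW to N25, N6, N7: 36 each (2 lost).
    N25: 50+36 = 86 > 80
    N6: 10+36 = 46 ≤ 60
    N7: 30+36 = 66 ≤ 80
Round 2 — N25 trips offline.
  N25 sheds 86 MW to N27, N29, N7, N8: 21 each (2 lost).
    N27: 80+21 = 101 ≤ 140
    N29: 120+21 = 141 ≤ 150
    N7: 66+21 = 87 > 80
    N8: 110+21 = 131 > 130
Round 3 — N7, N8 trip offline.
  N7 sheds 87 MW to N10, N27: 43 each (1 lost).
    N10: 10+43 = 53 ≤ 90
    N27: 101+43 = 144 > 140
  N8 sheds 131 MW to N10, N27, N6: 43 each (2 lost).
    N10: 53+43 = 96 > 90
    N27: 144+43 = 187 > 140
    N6: 46+43 = 89 > 60
Round 4 — N10, N27, N6 trip offline.
  N10 sheds 96 MW to N29: 96 each.
    N29: 141+96 = 237 > 150
  N27 sheds 187 MW to N29: 187 each.
    N29: 237+187 = 424 > 150
  N6 sheds 89 MW: no online neighbours, lost.
Round 5 — N29 trips offline.
  N29 sheds 424 MW: no online neighbours, lost.
No further trips.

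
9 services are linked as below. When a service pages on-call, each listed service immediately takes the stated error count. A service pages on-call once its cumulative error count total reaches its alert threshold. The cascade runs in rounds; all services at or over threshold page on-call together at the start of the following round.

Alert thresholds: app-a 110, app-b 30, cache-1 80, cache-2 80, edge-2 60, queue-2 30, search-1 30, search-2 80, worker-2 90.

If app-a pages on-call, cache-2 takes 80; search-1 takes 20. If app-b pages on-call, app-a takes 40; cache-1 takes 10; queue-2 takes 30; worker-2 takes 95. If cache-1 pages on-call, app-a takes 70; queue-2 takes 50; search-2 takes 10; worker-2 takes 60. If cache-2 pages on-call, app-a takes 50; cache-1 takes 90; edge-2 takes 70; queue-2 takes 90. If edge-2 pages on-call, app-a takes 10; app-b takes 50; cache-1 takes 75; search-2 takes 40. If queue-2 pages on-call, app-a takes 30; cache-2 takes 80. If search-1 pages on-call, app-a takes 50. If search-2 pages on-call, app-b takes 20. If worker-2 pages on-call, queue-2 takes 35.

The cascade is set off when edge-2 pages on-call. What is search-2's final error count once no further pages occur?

Round 1 — edge-2 pages on-call (initial).
  app-a: +10 → 10 < 110
  app-b: +50 → 50 ≥ 30
  cache-1: +75 → 75 < 80
  search-2: +40 → 40 < 80
Round 2 — app-b pages on-call.
  app-a: +40 → 50 < 110
  cache-1: +10 → 85 ≥ 80
  queue-2: +30 → 30 ≥ 30
  worker-2: +95 → 95 ≥ 90
Round 3 — cache-1, queue-2, worker-2 page on-call.
  app-a: +70+30 → 150 ≥ 110
  cache-2: +80 → 80 ≥ 80
  search-2: +10 → 50 < 80
Round 4 — app-a, cache-2 page on-call.
  search-1: +20 → 20 < 30
No further pages.

50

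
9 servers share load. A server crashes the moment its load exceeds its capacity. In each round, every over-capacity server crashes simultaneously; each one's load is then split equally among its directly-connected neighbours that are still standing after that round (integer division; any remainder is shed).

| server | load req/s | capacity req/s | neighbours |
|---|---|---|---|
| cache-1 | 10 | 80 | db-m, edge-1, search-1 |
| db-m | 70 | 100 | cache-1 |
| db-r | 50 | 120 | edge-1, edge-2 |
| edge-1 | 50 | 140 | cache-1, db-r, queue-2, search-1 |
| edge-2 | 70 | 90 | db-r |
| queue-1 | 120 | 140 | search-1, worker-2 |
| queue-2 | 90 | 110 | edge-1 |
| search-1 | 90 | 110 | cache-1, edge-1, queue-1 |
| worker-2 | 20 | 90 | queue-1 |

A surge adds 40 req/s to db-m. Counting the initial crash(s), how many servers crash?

9

Round 1 — db-m at 110 > 100. db-m crashes.
  db-m sheds 110 req/s to cache-1: 110 each.
    cache-1: 10+110 = 120 > 80
Round 2 — cache-1 crashes.
  cache-1 sheds 120 req/s to edge-1, search-1: 60 each.
    edge-1: 50+60 = 110 ≤ 140
    search-1: 90+60 = 150 > 110
Round 3 — search-1 crashes.
  search-1 sheds 150 req/s to edge-1, queue-1: 75 each.
    edge-1: 110+75 = 185 > 140
    queue-1: 120+75 = 195 > 140
Round 4 — edge-1, queue-1 crash.
  edge-1 sheds 185 req/s to db-r, queue-2: 92 each (1 lost).
    db-r: 50+92 = 142 > 120
    queue-2: 90+92 = 182 > 110
  queue-1 sheds 195 req/s to worker-2: 195 each.
    worker-2: 20+195 = 215 > 90
Round 5 — db-r, queue-2, worker-2 crash.
  db-r sheds 142 req/s to edge-2: 142 each.
    edge-2: 70+142 = 212 > 90
  queue-2 sheds 182 req/s: no online neighbours, lost.
  worker-2 sheds 215 req/s: no online neighbours, lost.
Round 6 — edge-2 crashes.
  edge-2 sheds 212 req/s: no online neighbours, lost.
No further crashes.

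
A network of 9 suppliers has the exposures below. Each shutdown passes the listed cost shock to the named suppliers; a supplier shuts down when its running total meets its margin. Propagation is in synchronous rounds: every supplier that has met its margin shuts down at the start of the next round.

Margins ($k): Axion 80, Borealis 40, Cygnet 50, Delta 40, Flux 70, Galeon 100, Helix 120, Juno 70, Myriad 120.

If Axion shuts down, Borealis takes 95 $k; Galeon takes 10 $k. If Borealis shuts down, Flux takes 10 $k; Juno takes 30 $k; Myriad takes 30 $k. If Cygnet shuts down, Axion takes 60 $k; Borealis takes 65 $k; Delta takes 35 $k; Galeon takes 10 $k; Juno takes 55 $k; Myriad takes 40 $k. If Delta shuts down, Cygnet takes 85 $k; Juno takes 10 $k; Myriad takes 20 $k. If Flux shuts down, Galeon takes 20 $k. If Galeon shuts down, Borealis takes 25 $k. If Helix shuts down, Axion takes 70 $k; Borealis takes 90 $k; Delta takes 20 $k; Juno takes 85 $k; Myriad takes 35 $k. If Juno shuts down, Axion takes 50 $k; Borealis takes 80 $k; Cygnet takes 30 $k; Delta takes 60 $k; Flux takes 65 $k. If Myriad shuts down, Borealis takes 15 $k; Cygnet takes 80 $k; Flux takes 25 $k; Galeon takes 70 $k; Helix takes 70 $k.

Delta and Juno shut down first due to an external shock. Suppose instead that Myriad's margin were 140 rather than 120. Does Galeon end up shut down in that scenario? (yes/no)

With Myriad's margin at 140:
Round 1 — Delta, Juno shut down (initial).
  Axion: +50 → 50 < 80
  Borealis: +80 → 80 ≥ 40
  Cygnet: +85+30 → 115 ≥ 50
  Flux: +65 → 65 < 70
  Myriad: +20 → 20 < 140
Round 2 — Borealis, Cygnet shut down.
  Axion: +60 → 110 ≥ 80
  Flux: +10 → 75 ≥ 70
  Galeon: +10 → 10 < 100
  Myriad: +30+40 → 90 < 140
Round 3 — Axion, Flux shut down.
  Galeon: +10+20 → 40 < 100
No further shutdowns.

no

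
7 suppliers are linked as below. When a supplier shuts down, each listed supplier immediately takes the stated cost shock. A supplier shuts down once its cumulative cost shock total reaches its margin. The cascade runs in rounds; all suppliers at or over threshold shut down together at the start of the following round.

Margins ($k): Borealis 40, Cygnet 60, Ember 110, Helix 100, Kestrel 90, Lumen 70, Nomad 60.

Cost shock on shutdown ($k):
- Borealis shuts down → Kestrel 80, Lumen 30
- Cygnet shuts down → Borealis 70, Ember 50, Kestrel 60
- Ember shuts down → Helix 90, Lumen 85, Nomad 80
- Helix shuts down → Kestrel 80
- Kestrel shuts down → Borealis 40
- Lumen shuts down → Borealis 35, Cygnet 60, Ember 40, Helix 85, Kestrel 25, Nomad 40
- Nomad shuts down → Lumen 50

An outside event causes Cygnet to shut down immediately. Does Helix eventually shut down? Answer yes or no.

Round 1 — Cygnet shuts down (initial).
  Borealis: +70 → 70 ≥ 40
  Ember: +50 → 50 < 110
  Kestrel: +60 → 60 < 90
Round 2 — Borealis shuts down.
  Kestrel: +80 → 140 ≥ 90
  Lumen: +30 → 30 < 70
Round 3 — Kestrel shuts down.
No further shutdowns.

no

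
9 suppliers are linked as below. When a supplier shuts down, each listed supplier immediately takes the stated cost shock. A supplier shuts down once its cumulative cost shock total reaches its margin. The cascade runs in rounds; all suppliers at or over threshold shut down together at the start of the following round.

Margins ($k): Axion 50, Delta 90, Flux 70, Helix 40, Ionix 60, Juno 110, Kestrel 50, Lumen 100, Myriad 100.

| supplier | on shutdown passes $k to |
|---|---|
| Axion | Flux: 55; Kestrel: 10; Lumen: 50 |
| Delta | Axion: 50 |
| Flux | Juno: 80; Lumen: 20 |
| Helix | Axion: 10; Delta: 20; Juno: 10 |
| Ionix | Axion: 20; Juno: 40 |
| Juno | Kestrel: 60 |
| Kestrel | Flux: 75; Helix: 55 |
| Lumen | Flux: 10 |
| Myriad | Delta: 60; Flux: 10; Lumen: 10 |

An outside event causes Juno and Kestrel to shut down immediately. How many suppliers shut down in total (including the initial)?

4

Round 1 — Juno, Kestrel shut down (initial).
  Flux: +75 → 75 ≥ 70
  Helix: +55 → 55 ≥ 40
Round 2 — Flux, Helix shut down.
  Axion: +10 → 10 < 50
  Delta: +20 → 20 < 90
  Lumen: +20 → 20 < 100
No further shutdowns.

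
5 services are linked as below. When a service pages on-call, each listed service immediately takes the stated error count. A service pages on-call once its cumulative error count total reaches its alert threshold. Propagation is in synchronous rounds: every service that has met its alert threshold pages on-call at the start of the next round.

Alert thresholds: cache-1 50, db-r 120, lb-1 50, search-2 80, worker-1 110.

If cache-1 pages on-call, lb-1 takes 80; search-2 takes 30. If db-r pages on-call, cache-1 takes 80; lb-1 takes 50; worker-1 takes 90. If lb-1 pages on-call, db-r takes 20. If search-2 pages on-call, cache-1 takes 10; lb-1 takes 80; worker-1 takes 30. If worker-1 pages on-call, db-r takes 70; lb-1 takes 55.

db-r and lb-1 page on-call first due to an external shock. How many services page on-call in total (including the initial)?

3

Round 1 — db-r, lb-1 page on-call (initial).
  cache-1: +80 → 80 ≥ 50
  worker-1: +90 → 90 < 110
Round 2 — cache-1 pages on-call.
  search-2: +30 → 30 < 80
No further pages.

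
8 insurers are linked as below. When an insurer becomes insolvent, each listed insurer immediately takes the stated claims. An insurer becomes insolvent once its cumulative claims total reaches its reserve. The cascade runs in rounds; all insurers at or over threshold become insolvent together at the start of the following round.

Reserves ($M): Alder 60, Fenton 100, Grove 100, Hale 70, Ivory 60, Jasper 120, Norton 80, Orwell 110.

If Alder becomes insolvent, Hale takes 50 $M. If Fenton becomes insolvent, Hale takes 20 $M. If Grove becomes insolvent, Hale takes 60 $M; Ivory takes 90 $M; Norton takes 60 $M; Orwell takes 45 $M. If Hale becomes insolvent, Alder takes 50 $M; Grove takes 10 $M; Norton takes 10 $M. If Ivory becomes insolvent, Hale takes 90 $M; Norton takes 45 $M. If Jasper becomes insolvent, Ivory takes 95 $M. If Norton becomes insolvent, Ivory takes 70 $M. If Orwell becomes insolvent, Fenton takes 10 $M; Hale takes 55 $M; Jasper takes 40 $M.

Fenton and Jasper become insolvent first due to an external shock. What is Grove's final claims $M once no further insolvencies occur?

Round 1 — Fenton, Jasper become insolvent (initial).
  Hale: +20 → 20 < 70
  Ivory: +95 → 95 ≥ 60
Round 2 — Ivory becomes insolvent.
  Hale: +90 → 110 ≥ 70
  Norton: +45 → 45 < 80
Round 3 — Hale becomes insolvent.
  Alder: +50 → 50 < 60
  Grove: +10 → 10 < 100
  Norton: +10 → 55 < 80
No further insolvencies.

10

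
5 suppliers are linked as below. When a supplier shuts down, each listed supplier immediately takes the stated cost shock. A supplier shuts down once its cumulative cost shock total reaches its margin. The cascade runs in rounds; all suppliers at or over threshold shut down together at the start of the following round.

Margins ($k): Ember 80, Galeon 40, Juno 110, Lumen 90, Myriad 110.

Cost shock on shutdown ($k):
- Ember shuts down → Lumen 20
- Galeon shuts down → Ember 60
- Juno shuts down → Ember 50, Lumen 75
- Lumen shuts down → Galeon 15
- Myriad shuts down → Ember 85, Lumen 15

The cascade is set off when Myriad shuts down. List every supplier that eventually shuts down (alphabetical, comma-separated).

Round 1 — Myriad shuts down (initial).
  Ember: +85 → 85 ≥ 80
  Lumen: +15 → 15 < 90
Round 2 — Ember shuts down.
  Lumen: +20 → 35 < 90
No further shutdowns.

Ember, Myriad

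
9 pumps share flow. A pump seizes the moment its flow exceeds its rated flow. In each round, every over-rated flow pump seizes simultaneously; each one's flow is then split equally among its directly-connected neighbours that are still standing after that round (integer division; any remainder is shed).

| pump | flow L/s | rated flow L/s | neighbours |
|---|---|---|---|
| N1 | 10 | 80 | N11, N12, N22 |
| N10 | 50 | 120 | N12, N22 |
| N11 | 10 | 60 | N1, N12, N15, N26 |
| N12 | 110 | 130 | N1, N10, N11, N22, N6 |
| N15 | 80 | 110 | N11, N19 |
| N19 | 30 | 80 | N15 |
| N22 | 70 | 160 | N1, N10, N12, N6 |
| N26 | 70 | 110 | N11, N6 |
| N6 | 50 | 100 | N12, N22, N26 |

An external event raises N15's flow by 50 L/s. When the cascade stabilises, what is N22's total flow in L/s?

Round 1 — N15 at 130 > 110. N15 seizes.
  N15 sheds 130 L/s to N11, N19: 65 each.
    N11: 10+65 = 75 > 60
    N19: 30+65 = 95 > 80
Round 2 — N11, N19 seize.
  N11 sheds 75 L/s to N1, N12, N26: 25 each.
    N1: 10+25 = 35 ≤ 80
    N12: 110+25 = 135 > 130
    N26: 70+25 = 95 ≤ 110
  N19 sheds 95 L/s: no online neighbours, lost.
Round 3 — N12 seizes.
  N12 sheds 135 L/s to N1, N10, N22, N6: 33 each (3 lost).
    N1: 35+33 = 68 ≤ 80
    N10: 50+33 = 83 ≤ 120
    N22: 70+33 = 103 ≤ 160
    N6: 50+33 = 83 ≤ 100
No further seizures.

103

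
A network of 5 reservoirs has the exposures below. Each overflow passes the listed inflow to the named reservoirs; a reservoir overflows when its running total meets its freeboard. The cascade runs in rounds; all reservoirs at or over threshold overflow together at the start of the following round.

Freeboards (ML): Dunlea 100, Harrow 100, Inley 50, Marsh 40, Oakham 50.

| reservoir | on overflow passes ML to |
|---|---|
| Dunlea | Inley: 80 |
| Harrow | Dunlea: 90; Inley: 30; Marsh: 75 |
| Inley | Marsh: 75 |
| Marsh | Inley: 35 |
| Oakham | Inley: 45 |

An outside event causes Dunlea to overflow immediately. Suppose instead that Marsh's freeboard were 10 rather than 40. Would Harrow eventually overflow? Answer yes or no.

With Marsh's freeboard at 10:
Round 1 — Dunlea overflows (initial).
  Inley: +80 → 80 ≥ 50
Round 2 — Inley overflows.
  Marsh: +75 → 75 ≥ 10
Round 3 — Marsh overflows.
No further overflows.

no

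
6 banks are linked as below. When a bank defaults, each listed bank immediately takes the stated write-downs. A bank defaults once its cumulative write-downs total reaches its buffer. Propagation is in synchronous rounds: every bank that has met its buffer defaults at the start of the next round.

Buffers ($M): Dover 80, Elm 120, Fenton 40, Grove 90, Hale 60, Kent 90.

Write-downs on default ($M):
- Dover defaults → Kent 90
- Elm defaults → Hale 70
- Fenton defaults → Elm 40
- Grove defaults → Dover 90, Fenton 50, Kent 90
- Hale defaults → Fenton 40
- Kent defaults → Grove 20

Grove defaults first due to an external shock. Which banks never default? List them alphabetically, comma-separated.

Round 1 — Grove defaults (initial).
  Dover: +90 → 90 ≥ 80
  Fenton: +50 → 50 ≥ 40
  Kent: +90 → 90 ≥ 90
Round 2 — Dover, Fenton, Kent default.
  Elm: +40 → 40 < 120
No further defaults.

Elm, Hale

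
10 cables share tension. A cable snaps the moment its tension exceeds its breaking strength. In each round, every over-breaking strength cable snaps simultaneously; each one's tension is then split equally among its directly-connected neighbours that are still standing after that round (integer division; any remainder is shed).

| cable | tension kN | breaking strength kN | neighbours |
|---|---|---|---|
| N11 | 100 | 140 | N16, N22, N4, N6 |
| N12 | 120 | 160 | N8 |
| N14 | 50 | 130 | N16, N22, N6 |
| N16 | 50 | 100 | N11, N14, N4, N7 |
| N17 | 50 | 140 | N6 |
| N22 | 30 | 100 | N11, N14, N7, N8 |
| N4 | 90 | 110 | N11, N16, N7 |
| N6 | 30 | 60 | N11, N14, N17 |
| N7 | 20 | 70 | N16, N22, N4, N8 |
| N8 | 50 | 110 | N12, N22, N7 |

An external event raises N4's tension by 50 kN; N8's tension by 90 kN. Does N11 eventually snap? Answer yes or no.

yes

Round 1 — N4 at 140 > 110; N8 at 140 > 110. N4, N8 snap.
  N4 sheds 140 kN to N11, N16, N7: 46 each (2 lost).
    N11: 100+46 = 146 > 140
    N16: 50+46 = 96 ≤ 100
    N7: 20+46 = 66 ≤ 70
  N8 sheds 140 kN to N12, N22, N7: 46 each (2 lost).
    N12: 120+46 = 166 > 160
    N22: 30+46 = 76 ≤ 100
    N7: 66+46 = 112 > 70
Round 2 — N11, N12, N7 snap.
  N11 sheds 146 kN to N16, N22, N6: 48 each (2 lost).
    N16: 96+48 = 144 > 100
    N22: 76+48 = 124 > 100
    N6: 30+48 = 78 > 60
  N12 sheds 166 kN: no online neighbours, lost.
  N7 sheds 112 kN to N16, N22: 56 each.
    N16: 144+56 = 200 > 100
    N22: 124+56 = 180 > 100
Round 3 — N16, N22, N6 snap.
  N16 sheds 200 kN to N14: 200 each.
    N14: 50+200 = 250 > 130
  N22 sheds 180 kN to N14: 180 each.
    N14: 250+180 = 430 > 130
  N6 sheds 78 kN to N14, N17: 39 each.
    N14: 430+39 = 469 > 130
    N17: 50+39 = 89 ≤ 140
Round 4 — N14 snaps.
  N14 sheds 469 kN: no online neighbours, lost.
No further breaks.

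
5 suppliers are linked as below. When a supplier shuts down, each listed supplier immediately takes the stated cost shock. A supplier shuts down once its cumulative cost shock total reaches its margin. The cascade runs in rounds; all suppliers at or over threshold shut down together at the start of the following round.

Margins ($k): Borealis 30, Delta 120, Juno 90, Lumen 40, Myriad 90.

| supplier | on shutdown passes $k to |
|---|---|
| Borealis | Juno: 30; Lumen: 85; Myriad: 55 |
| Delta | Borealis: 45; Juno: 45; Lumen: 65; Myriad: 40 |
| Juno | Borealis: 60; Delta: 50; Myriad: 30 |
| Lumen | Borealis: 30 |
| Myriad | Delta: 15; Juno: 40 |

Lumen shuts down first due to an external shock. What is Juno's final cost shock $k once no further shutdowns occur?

30

Round 1 — Lumen shuts down (initial).
  Borealis: +30 → 30 ≥ 30
Round 2 — Borealis shuts down.
  Juno: +30 → 30 < 90
  Myriad: +55 → 55 < 90
No further shutdowns.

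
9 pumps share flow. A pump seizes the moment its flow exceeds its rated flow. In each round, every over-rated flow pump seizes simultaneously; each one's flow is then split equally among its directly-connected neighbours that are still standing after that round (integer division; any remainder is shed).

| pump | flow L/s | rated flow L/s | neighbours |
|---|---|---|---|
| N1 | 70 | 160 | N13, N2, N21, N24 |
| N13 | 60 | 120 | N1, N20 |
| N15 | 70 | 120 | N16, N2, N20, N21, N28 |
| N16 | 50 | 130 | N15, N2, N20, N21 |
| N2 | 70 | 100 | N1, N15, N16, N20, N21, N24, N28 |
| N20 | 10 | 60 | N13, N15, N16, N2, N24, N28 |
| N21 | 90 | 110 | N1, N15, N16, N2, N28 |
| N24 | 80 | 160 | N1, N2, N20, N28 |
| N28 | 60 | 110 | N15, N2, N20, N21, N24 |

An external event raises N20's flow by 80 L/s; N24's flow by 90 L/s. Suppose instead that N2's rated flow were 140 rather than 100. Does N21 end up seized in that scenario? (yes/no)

yes

With N2's rated flow at 140:
Round 1 — N20 at 90 > 60; N24 at 170 > 160. N20, N24 seize.
  N20 sheds 90 L/s to N13, N15, N16, N2, N28: 18 each.
    N13: 60+18 = 78 ≤ 120
    N15: 70+18 = 88 ≤ 120
    N16: 50+18 = 68 ≤ 130
    N2: 70+18 = 88 ≤ 140
    N28: 60+18 = 78 ≤ 110
  N24 sheds 170 L/s to N1, N2, N28: 56 each (2 lost).
    N1: 70+56 = 126 ≤ 160
    N2: 88+56 = 144 > 140
    N28: 78+56 = 134 > 110
Round 2 — N2, N28 seize.
  N2 sheds 144 L/s to N1, N15, N16, N21: 36 each.
    N1: 126+36 = 162 > 160
    N15: 88+36 = 124 > 120
    N16: 68+36 = 104 ≤ 130
    N21: 90+36 = 126 > 110
  N28 sheds 134 L/s to N15, N21: 67 each.
    N15: 124+67 = 191 > 120
    N21: 126+67 = 193 > 110
Round 3 — N1, N15, N21 seize.
  N1 sheds 162 L/s to N13: 162 each.
    N13: 78+162 = 240 > 120
  N15 sheds 191 L/s to N16: 191 each.
    N16: 104+191 = 295 > 130
  N21 sheds 193 L/s to N16: 193 each.
    N16: 295+193 = 488 > 130
Round 4 — N13, N16 seize.
  N13 sheds 240 L/s: no online neighbours, lost.
  N16 sheds 488 L/s: no online neighbours, lost.
No further seizures.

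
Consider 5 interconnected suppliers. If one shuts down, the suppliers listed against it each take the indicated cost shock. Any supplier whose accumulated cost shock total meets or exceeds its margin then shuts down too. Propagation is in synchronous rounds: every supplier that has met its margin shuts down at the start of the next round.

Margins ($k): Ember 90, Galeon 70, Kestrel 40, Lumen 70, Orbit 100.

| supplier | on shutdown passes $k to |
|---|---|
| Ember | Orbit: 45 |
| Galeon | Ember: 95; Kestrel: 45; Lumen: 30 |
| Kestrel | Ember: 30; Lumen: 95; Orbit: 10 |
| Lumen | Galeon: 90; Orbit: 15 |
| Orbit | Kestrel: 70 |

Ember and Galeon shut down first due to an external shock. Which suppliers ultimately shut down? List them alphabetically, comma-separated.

Round 1 — Ember, Galeon shut down (initial).
  Kestrel: +45 → 45 ≥ 40
  Lumen: +30 → 30 < 70
  Orbit: +45 → 45 < 100
Round 2 — Kestrel shuts down.
  Lumen: +95 → 125 ≥ 70
  Orbit: +10 → 55 < 100
Round 3 — Lumen shuts down.
  Orbit: +15 → 70 < 100
No further shutdowns.

Ember, Galeon, Kestrel, Lumen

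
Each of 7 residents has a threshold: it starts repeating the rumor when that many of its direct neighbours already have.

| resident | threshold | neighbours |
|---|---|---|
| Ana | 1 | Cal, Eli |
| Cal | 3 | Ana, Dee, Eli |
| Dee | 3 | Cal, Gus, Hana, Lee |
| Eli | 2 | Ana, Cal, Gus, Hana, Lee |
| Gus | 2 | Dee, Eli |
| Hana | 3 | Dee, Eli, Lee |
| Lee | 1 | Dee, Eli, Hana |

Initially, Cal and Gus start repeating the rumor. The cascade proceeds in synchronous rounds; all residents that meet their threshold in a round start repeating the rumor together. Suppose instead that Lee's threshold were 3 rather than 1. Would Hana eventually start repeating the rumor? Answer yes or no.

With Lee's threshold at 3:
Round 1 — Cal, Gus start repeating the rumor (initial).
Round 2 — checking thresholds:
  Ana: 1 of 2 neighbours ≥ 1, starts repeating the rumor.
  Dee: 2 of 4 neighbours < 3, below threshold.
  Eli: 2 of 5 neighbours ≥ 2, starts repeating the rumor.
Round 3 — no new spreads; cascade stops.

no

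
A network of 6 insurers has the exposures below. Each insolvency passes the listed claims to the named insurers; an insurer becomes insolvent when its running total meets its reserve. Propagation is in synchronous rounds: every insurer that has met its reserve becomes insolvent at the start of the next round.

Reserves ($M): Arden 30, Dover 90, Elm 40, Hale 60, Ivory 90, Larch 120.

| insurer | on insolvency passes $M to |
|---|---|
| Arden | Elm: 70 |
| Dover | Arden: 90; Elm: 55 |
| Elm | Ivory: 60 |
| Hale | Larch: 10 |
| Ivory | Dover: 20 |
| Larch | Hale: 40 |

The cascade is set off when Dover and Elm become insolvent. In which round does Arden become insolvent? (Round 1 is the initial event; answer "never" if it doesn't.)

Round 1 — Dover, Elm become insolvent (initial).
  Arden: +90 → 90 ≥ 30
  Ivory: +60 → 60 < 90
Round 2 — Arden becomes insolvent.
No further insolvencies.

2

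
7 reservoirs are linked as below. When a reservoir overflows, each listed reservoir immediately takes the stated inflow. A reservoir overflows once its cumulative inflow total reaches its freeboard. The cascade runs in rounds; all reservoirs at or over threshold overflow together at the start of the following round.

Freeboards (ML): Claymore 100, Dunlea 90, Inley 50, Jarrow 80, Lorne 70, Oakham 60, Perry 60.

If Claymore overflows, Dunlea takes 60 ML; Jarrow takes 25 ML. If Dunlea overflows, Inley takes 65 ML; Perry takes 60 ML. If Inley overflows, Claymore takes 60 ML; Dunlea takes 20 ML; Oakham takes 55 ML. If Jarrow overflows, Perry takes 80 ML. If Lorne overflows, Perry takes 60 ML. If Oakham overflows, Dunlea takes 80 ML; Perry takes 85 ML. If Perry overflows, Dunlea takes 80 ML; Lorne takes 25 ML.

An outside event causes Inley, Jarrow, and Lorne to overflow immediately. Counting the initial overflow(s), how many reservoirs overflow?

5

Round 1 — Inley, Jarrow, Lorne overflow (initial).
  Claymore: +60 → 60 < 100
  Dunlea: +20 → 20 < 90
  Oakham: +55 → 55 < 60
  Perry: +80+60 → 140 ≥ 60
Round 2 — Perry overflows.
  Dunlea: +80 → 100 ≥ 90
Round 3 — Dunlea overflows.
No further overflows.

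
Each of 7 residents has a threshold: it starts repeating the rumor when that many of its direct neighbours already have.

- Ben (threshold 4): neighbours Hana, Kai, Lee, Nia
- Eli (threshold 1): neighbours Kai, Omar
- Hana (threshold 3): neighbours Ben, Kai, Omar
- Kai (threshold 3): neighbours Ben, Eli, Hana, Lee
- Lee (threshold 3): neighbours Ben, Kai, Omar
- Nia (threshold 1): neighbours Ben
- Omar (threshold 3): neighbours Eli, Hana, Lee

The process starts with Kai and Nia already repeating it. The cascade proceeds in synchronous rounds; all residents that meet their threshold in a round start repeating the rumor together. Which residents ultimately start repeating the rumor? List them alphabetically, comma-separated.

Round 1 — Kai, Nia start repeating the rumor (initial).
Round 2 — checking thresholds:
  Ben: 2 of 4 neighbours < 4, below threshold.
  Eli: 1 of 2 neighbours ≥ 1, starts repeating the rumor.
  Hana: 1 of 3 neighbours < 3, below threshold.
  Lee: 1 of 3 neighbours < 3, below threshold.
Round 3 — no new spreads; cascade stops.

Eli, Kai, Nia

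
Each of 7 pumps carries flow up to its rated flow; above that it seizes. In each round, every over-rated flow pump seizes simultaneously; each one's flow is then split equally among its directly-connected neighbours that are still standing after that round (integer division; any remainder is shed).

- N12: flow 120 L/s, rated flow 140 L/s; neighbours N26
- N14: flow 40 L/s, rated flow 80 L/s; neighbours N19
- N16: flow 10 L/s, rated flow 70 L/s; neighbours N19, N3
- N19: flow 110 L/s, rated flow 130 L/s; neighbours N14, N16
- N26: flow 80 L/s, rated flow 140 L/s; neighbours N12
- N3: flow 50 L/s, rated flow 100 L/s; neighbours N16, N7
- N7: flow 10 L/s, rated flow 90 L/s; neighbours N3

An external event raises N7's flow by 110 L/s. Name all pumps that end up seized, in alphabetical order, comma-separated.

Round 1 — N7 at 120 > 90. N7 seizes.
  N7 sheds 120 L/s to N3: 120 each.
    N3: 50+120 = 170 > 100
Round 2 — N3 seizes.
  N3 sheds 170 L/s to N16: 170 each.
    N16: 10+170 = 180 > 70
Round 3 — N16 seizes.
  N16 sheds 180 L/s to N19: 180 each.
    N19: 110+180 = 290 > 130
Round 4 — N19 seizes.
  N19 sheds 290 L/s to N14: 290 each.
    N14: 40+290 = 330 > 80
Round 5 — N14 seizes.
  N14 sheds 330 L/s: no online neighbours, lost.
No further seizures.

N14, N16, N19, N3, N7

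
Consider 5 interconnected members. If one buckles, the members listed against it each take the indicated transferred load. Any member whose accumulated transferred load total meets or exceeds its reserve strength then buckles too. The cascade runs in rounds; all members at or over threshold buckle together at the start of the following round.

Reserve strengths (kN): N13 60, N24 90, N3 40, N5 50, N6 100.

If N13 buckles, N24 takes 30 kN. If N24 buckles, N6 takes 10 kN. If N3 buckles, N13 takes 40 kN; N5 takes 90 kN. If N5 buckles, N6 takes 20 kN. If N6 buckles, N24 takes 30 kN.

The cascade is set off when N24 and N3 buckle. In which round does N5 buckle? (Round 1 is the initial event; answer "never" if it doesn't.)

Round 1 — N24, N3 buckle (initial).
  N13: +40 → 40 < 60
  N5: +90 → 90 ≥ 50
  N6: +10 → 10 < 100
Round 2 — N5 buckles.
  N6: +20 → 30 < 100
No further bucklings.

2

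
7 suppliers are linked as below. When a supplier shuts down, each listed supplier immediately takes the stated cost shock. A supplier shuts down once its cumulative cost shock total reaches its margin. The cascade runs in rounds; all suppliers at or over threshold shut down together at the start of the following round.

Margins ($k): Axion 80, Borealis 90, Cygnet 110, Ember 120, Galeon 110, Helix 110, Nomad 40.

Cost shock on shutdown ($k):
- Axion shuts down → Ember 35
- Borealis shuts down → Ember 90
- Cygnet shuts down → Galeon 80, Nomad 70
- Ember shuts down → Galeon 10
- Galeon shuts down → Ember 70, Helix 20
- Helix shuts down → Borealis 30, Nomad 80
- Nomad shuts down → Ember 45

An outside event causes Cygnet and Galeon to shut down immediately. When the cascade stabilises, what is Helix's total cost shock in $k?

20

Round 1 — Cygnet, Galeon shut down (initial).
  Ember: +70 → 70 < 120
  Helix: +20 → 20 < 110
  Nomad: +70 → 70 ≥ 40
Round 2 — Nomad shuts down.
  Ember: +45 → 115 < 120
No further shutdowns.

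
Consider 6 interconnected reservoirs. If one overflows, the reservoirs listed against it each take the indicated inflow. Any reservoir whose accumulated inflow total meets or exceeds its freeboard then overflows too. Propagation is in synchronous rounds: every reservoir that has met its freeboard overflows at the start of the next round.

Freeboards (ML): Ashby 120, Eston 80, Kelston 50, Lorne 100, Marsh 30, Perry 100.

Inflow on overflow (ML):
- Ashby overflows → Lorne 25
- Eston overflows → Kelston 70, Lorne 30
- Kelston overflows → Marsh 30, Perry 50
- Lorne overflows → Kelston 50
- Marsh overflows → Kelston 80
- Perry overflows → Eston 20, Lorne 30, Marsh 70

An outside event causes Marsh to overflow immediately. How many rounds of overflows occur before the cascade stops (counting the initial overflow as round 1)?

2

Round 1 — Marsh overflows (initial).
  Kelston: +80 → 80 ≥ 50
Round 2 — Kelston overflows.
  Perry: +50 → 50 < 100
No further overflows.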